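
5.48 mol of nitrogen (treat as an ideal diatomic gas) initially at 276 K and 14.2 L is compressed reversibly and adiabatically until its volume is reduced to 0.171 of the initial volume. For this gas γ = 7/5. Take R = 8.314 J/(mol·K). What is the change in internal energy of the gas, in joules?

P₁ = nRT₁/V₁ = 5.48×8.314×276/14.2 = 886 kPa.
Adiabatic: TV^(γ−1) = const ⇒ T₂ = 276×(5.85)^0.400 = 559 K; PV^γ = const ⇒ P₂ = 10500 kPa.
For an ideal gas ΔU = nCvΔT with Cv = (5/2)R = 20.8 J/(mol·K).
ΔU = 5.48×20.8×(559−276) = 32300 J.

32300 J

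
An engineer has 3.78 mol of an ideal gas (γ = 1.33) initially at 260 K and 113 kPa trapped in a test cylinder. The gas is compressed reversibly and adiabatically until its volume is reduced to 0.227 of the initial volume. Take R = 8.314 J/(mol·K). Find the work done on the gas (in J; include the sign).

15600 J

V₁ = nRT₁/P₁ = 3.78×8.314×260/113 = 72.3 L.
Adiabatic: TV^(γ−1) = const ⇒ T₂ = 260×(4.41)^0.330 = 424 K; PV^γ = const ⇒ P₂ = 812 kPa.
ΔU = nCvΔT = 3.78×25.2×(424−260) = 15600 J.
Q = 0 for an adiabatic process, so W = −ΔU = -15600 J.
Work done on the gas = −W_by = 15600 J.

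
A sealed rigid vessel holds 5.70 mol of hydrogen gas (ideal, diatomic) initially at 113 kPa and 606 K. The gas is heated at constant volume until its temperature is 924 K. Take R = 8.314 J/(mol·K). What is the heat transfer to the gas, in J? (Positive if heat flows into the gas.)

37700 J

V₁ = nRT₁/P₁ = 5.70×8.314×606/113 = 254 L.
Isochoric: V stays 254 L; P/T = const ⇒ T₂ = 924 K, P₂ = 172 kPa.
W = 0 (no volume change).
ΔU = nCvΔT = 5.70×20.8×(924−606) = 37700 J.
Q = ΔU = 37700 J.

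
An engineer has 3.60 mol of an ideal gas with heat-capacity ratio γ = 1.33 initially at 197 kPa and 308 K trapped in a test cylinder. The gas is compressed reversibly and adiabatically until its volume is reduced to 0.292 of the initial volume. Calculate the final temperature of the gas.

462 K

V₁ = nRT₁/P₁ = 3.60×8.314×308/197 = 46.8 L.
Adiabatic: TV^(γ−1) = const ⇒ T₂ = 308×(3.42)^0.330 = 462 K; PV^γ = const ⇒ P₂ = 1010 kPa.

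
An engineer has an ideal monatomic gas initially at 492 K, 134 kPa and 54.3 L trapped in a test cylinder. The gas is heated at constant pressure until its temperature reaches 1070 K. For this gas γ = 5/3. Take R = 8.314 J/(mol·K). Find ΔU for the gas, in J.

n = P₁V₁/(RT₁) = 134×54.3/(8.314×492) = 1.78 mol.
Isobaric: P stays 134 kPa; V/T = const ⇒ T₂ = 1070 K, V₂ = 118 L.
For an ideal gas ΔU = nCvΔT with Cv = (3/2)R = 12.5 J/(mol·K).
ΔU = 1.78×12.5×(1070−492) = 12800 J.

12800 J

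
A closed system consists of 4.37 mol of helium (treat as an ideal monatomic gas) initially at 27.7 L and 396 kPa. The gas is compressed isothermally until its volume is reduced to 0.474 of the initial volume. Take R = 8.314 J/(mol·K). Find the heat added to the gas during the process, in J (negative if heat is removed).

T₁ = P₁V₁/(nR) = 396×27.7/(4.37×8.314) = 302 K.
Isothermal: T stays 302 K; PV = const ⇒ V₂ = 13.1 L, P₂ = 835 kPa.
ΔU = 0 (ideal gas, T constant).
W = nRT ln(V₂/V₁) = 4.37×8.314×302×ln(0.474) = -8190 J.
Q = ΔU + W = -8190 J.

-8190 J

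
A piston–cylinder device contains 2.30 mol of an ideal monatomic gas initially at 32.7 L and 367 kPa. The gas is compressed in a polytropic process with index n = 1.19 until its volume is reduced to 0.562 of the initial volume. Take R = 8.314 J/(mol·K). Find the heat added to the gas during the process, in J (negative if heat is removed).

T₁ = P₁V₁/(nR) = 367×32.7/(2.30×8.314) = 628 K.
Polytropic n=1.19: T₂ = T₁(V₁/V₂)^(n−1) = 628×(1.78)^0.19 = 700 K; P₂ = P₁(V₁/V₂)^n = 729 kPa.
W = (P₁V₁−P₂V₂)/(n−1) = (367×32.7−729×18.4)/0.19 = -7310 J.
ΔU = nCvΔT = 2.30×12.5×(700−628) = 2080 J.
Q = ΔU + W = -5230 J.

-5230 J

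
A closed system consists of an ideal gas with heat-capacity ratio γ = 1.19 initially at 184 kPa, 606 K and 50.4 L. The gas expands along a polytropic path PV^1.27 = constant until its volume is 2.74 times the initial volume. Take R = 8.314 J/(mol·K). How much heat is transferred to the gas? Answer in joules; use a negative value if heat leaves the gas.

-3450 J

n = P₁V₁/(RT₁) = 184×50.4/(8.314×606) = 1.84 mol.
Polytropic n=1.27: T₂ = T₁(V₁/V₂)^(n−1) = 606×(0.365)^0.27 = 462 K; P₂ = P₁(V₁/V₂)^n = 51.2 kPa.
W = (P₁V₁−P₂V₂)/(n−1) = (184×50.4−51.2×138)/0.27 = 8180 J.
ΔU = nCvΔT = 1.84×43.8×(462−606) = -11600 J.
Q = ΔU + W = -3450 J.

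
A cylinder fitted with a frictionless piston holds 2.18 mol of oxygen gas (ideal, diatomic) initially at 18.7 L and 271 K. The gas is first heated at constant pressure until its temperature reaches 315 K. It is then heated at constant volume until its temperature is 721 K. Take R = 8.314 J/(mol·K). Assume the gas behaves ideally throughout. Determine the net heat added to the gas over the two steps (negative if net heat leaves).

P₁ = nRT₁/V₁ = 2.18×8.314×271/18.7 = 263 kPa.
Step 1 — Isobaric: P stays 263 kPa; V/T = const ⇒ T₂ = 315 K, V₂ = 21.7 L.
W = PΔV = 263×(21.7−18.7) kPa·L = 797 J.
ΔU = nCvΔT = 2.18×20.8×(315−271) = 1990 J.
Q = ΔU + W = nCpΔT = 2790 J.
State after step 1: P = 263 kPa, V = 21.7 L, T = 315 K.
Step 2 — Isochoric: V stays 21.7 L; P/T = const ⇒ T₂ = 721 K, P₂ = 601 kPa.
W = 0 (no volume change).
ΔU = nCvΔT = 2.18×20.8×(721−315) = 18400 J.
Q = ΔU = 18400 J.
Net over both steps: W = 797 J, Q = 21200 J, ΔU = 20400 J.

21200 J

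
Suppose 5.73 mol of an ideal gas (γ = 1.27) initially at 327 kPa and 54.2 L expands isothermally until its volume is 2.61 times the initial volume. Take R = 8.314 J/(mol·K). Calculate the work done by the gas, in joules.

17000 J

T₁ = P₁V₁/(nR) = 327×54.2/(5.73×8.314) = 372 K.
Isothermal: T stays 372 K; PV = const ⇒ V₂ = 141 L, P₂ = 125 kPa.
W = nRT ln(V₂/V₁) = 5.73×8.314×372×ln(2.61) = 17000 J.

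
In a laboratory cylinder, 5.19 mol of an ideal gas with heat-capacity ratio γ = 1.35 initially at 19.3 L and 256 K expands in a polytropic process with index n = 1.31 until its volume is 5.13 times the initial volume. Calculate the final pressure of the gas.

67.2 kPa

P₁ = nRT₁/V₁ = 5.19×8.314×256/19.3 = 572 kPa.
Polytropic n=1.31: T₂ = T₁(V₁/V₂)^(n−1) = 256×(0.195)^0.31 = 154 K; P₂ = P₁(V₁/V₂)^n = 67.2 kPa.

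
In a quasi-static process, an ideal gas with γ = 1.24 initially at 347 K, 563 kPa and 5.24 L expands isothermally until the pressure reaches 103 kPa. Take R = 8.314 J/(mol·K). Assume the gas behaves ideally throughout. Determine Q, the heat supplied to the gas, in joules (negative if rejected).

5010 J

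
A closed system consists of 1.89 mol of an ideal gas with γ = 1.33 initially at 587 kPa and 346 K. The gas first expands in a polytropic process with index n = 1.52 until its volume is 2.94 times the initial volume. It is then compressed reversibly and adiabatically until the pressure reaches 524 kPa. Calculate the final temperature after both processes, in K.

V₁ = nRT₁/P₁ = 1.89×8.314×346/587 = 9.26 L.
Step 1 — Polytropic n=1.52: T₂ = T₁(V₁/V₂)^(n−1) = 346×(0.340)^0.52 = 197 K; P₂ = P₁(V₁/V₂)^n = 114 kPa.
W = (P₁V₁−P₂V₂)/(n−1) = (587×9.26−114×27.2)/0.52 = 4490 J.
ΔU = nCvΔT = 1.89×25.2×(197−346) = -7070 J.
Q = ΔU + W = -2580 J.
State after step 1: P = 114 kPa, V = 27.2 L, T = 197 K.
Step 2 — Adiabatic: T₂/T₁ = (P₂/P₁)^((γ−1)/γ) ⇒ T₂ = 197×(4.60)^0.248 = 288 K; V₂ = 8.65 L.
ΔU = nCvΔT = 1.89×25.2×(288−197) = 4330 J.
Q = 0 for an adiabatic process, so W = −ΔU = -4330 J.
Net over both steps: W = 161 J, Q = -2580 J, ΔU = -2740 J.

288 K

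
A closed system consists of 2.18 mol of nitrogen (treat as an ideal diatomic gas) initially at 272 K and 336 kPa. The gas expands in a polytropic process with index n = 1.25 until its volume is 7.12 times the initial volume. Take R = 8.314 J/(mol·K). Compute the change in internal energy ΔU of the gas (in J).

V₁ = nRT₁/P₁ = 2.18×8.314×272/336 = 14.7 L.
Polytropic n=1.25: T₂ = T₁(V₁/V₂)^(n−1) = 272×(0.140)^0.25 = 167 K; P₂ = P₁(V₁/V₂)^n = 28.9 kPa.
For an ideal gas ΔU = nCvΔT with Cv = (5/2)R = 20.8 J/(mol·K).
ΔU = 2.18×20.8×(167−272) = -4780 J.

-4780 J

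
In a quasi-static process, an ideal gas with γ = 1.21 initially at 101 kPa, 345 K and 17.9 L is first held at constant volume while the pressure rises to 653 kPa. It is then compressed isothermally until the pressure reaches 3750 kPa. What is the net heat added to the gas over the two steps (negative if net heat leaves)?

26600 J

n = P₁V₁/(RT₁) = 101×17.9/(8.314×345) = 0.630 mol.
Step 1 — Isochoric: V stays 17.9 L; P/T = const ⇒ T₂ = 2230 K, P₂ = 653 kPa.
W = 0 (no volume change).
ΔU = nCvΔT = 0.630×39.6×(2230−345) = 47100 J.
Q = ΔU = 47100 J.
State after step 1: P = 653 kPa, V = 17.9 L, T = 2230 K.
Step 2 — Isothermal: T stays 2230 K; PV = const ⇒ V₂ = 3.12 L, P₂ = 3750 kPa.
ΔU = 0 (ideal gas, T constant).
W = nRT ln(V₂/V₁) = 0.630×8.314×2230×ln(0.174) = -20400 J.
Q = ΔU + W = -20400 J.
Net over both steps: W = -20400 J, Q = 26600 J, ΔU = 47100 J.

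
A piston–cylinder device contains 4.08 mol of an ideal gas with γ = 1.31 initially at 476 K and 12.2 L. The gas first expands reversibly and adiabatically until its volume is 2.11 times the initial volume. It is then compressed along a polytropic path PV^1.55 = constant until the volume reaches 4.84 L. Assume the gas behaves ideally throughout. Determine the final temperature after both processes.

947 K

P₁ = nRT₁/V₁ = 4.08×8.314×476/12.2 = 1320 kPa.
Step 1 — Adiabatic: TV^(γ−1) = const ⇒ T₂ = 476×(0.474)^0.310 = 378 K; PV^γ = const ⇒ P₂ = 498 kPa.
ΔU = nCvΔT = 4.08×26.8×(378−476) = -10800 J.
Q = 0 for an adiabatic process, so W = −ΔU = 10800 J.
State after step 1: P = 498 kPa, V = 25.7 L, T = 378 K.
Step 2 — Polytropic n=1.55: T₂ = T₁(V₁/V₂)^(n−1) = 378×(5.32)^0.55 = 947 K; P₂ = P₁(V₁/V₂)^n = 6640 kPa.
W = (P₁V₁−P₂V₂)/(n−1) = (498×25.7−6640×4.84)/0.55 = -35100 J.
ΔU = nCvΔT = 4.08×26.8×(947−378) = 62300 J.
Q = ΔU + W = 27200 J.
Net over both steps: W = -24300 J, Q = 27200 J, ΔU = 51500 J.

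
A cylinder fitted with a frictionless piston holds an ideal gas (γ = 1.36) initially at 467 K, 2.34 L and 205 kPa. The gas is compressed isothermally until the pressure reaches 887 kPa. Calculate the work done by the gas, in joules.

n = P₁V₁/(RT₁) = 205×2.34/(8.314×467) = 0.124 mol.
Isothermal: T stays 467 K; PV = const ⇒ V₂ = 0.541 L, P₂ = 887 kPa.
W = nRT ln(V₂/V₁) = 0.124×8.314×467×ln(0.231) = -703 J.

-703 J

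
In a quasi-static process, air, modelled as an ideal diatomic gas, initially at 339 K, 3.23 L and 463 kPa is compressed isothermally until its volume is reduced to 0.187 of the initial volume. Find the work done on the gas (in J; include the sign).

n = P₁V₁/(RT₁) = 463×3.23/(8.314×339) = 0.531 mol.
Isothermal: T stays 339 K; PV = const ⇒ V₂ = 0.604 L, P₂ = 2480 kPa.
W = nRT ln(V₂/V₁) = 0.531×8.314×339×ln(0.187) = -2510 J.
Work done on the gas = −W_by = 2510 J.

2510 J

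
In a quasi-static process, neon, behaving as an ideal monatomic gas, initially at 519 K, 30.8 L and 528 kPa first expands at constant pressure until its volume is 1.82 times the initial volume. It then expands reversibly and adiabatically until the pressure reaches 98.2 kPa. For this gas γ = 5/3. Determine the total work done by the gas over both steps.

n = P₁V₁/(RT₁) = 528×30.8/(8.314×519) = 3.77 mol.
Step 1 — Isobaric: P stays 528 kPa; V/T = const ⇒ T₂ = 945 K, V₂ = 56.1 L.
W = PΔV = 528×(56.1−30.8) kPa·L = 13300 J.
ΔU = nCvΔT = 3.77×12.5×(945−519) = 20000 J.
Q = ΔU + W = nCpΔT = 33300 J.
State after step 1: P = 528 kPa, V = 56.1 L, T = 945 K.
Step 2 — Adiabatic: T₂/T₁ = (P₂/P₁)^((γ−1)/γ) ⇒ T₂ = 945×(0.186)^0.400 = 482 K; V₂ = 154 L.
ΔU = nCvΔT = 3.77×12.5×(482−945) = -21700 J.
Q = 0 for an adiabatic process, so W = −ΔU = 21700 J.
Net over both steps: W = 35100 J, Q = 33300 J, ΔU = -1740 J.

35100 J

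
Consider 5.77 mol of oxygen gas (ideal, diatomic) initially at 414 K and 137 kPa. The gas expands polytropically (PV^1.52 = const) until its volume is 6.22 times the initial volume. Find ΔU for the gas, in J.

V₁ = nRT₁/P₁ = 5.77×8.314×414/137 = 145 L.
Polytropic n=1.52: T₂ = T₁(V₁/V₂)^(n−1) = 414×(0.161)^0.52 = 160 K; P₂ = P₁(V₁/V₂)^n = 8.51 kPa.
For an ideal gas ΔU = nCvΔT with Cv = (5/2)R = 20.8 J/(mol·K).
ΔU = 5.77×20.8×(160−414) = -30500 J.

-30500 J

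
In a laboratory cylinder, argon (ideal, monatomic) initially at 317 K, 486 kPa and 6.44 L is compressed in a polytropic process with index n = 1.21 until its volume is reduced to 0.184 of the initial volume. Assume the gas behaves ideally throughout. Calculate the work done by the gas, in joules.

-6360 J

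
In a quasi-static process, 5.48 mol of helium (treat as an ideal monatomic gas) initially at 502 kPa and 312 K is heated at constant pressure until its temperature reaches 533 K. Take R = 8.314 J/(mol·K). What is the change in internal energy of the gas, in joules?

V₁ = nRT₁/P₁ = 5.48×8.314×312/502 = 28.3 L.
Isobaric: P stays 502 kPa; V/T = const ⇒ T₂ = 533 K, V₂ = 48.4 L.
For an ideal gas ΔU = nCvΔT with Cv = (3/2)R = 12.5 J/(mol·K).
ΔU = 5.48×12.5×(533−312) = 15100 J.

15100 J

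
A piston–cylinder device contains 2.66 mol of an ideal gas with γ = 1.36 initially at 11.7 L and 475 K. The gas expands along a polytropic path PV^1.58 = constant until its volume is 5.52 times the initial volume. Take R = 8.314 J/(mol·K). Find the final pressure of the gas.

60.4 kPa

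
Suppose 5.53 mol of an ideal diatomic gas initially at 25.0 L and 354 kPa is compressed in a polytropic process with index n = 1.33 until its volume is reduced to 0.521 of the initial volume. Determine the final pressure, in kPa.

843 kPa

T₁ = P₁V₁/(nR) = 354×25.0/(5.53×8.314) = 192 K.
Polytropic n=1.33: T₂ = T₁(V₁/V₂)^(n−1) = 192×(1.92)^0.33 = 239 K; P₂ = P₁(V₁/V₂)^n = 843 kPa.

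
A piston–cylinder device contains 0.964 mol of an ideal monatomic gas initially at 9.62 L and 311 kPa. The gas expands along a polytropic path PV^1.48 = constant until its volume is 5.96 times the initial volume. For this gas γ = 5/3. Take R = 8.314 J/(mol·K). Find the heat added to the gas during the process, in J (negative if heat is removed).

T₁ = P₁V₁/(nR) = 311×9.62/(0.964×8.314) = 373 K.
Polytropic n=1.48: T₂ = T₁(V₁/V₂)^(n−1) = 373×(0.168)^0.48 = 158 K; P₂ = P₁(V₁/V₂)^n = 22.2 kPa.
W = (P₁V₁−P₂V₂)/(n−1) = (311×9.62−22.2×57.3)/0.48 = 3590 J.
ΔU = nCvΔT = 0.964×12.5×(158−373) = -2580 J.
Q = ΔU + W = 1000 J.

1000 J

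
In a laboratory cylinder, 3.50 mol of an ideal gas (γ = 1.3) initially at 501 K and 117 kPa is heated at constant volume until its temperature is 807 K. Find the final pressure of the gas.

188 kPa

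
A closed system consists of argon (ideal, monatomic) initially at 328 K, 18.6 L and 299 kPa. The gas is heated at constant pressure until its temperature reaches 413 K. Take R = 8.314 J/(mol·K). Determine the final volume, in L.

23.4 L

Isobaric: P stays 299 kPa; V/T = const ⇒ T₂ = 413 K, V₂ = 23.4 L.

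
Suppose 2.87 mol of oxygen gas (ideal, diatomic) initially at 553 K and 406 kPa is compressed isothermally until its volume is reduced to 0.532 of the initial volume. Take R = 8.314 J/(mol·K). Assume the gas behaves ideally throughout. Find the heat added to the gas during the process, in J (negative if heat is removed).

V₁ = nRT₁/P₁ = 2.87×8.314×553/406 = 32.5 L.
Isothermal: T stays 553 K; PV = const ⇒ V₂ = 17.3 L, P₂ = 763 kPa.
ΔU = 0 (ideal gas, T constant).
W = nRT ln(V₂/V₁) = 2.87×8.314×553×ln(0.532) = -8330 J.
Q = ΔU + W = -8330 J.

-8330 J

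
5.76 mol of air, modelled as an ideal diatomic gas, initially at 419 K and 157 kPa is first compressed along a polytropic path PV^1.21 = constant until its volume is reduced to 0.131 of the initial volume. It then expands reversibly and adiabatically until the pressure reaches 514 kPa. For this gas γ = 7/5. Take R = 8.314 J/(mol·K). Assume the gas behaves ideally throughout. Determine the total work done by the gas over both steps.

-27400 J

V₁ = nRT₁/P₁ = 5.76×8.314×419/157 = 128 L.
Step 1 — Polytropic n=1.21: T₂ = T₁(V₁/V₂)^(n−1) = 419×(7.63)^0.21 = 642 K; P₂ = P₁(V₁/V₂)^n = 1840 kPa.
W = (P₁V₁−P₂V₂)/(n−1) = (157×128−1840×16.7)/0.21 = -50900 J.
ΔU = nCvΔT = 5.76×20.8×(642−419) = 26700 J.
Q = ΔU + W = -24200 J.
State after step 1: P = 1840 kPa, V = 16.7 L, T = 642 K.
Step 2 — Adiabatic: T₂/T₁ = (P₂/P₁)^((γ−1)/γ) ⇒ T₂ = 642×(0.280)^0.286 = 446 K; V₂ = 41.6 L.
ΔU = nCvΔT = 5.76×20.8×(446−642) = -23400 J.
Q = 0 for an adiabatic process, so W = −ΔU = 23400 J.
Net over both steps: W = -27400 J, Q = -24200 J, ΔU = 3260 J.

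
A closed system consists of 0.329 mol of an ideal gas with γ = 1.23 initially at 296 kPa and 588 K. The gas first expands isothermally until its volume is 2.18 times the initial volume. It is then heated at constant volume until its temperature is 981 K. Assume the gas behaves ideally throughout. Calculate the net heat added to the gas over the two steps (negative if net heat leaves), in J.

5930 J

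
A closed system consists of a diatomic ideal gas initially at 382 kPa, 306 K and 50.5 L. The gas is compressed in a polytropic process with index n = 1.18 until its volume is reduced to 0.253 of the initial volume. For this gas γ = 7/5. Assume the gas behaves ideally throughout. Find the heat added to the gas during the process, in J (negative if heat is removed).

n = P₁V₁/(RT₁) = 382×50.5/(8.314×306) = 7.58 mol.
Polytropic n=1.18: T₂ = T₁(V₁/V₂)^(n−1) = 306×(3.95)^0.18 = 392 K; P₂ = P₁(V₁/V₂)^n = 1930 kPa.
W = (P₁V₁−P₂V₂)/(n−1) = (382×50.5−1930×12.8)/0.18 = -30100 J.
ΔU = nCvΔT = 7.58×20.8×(392−306) = 13500 J.
Q = ΔU + W = -16500 J.

-16500 J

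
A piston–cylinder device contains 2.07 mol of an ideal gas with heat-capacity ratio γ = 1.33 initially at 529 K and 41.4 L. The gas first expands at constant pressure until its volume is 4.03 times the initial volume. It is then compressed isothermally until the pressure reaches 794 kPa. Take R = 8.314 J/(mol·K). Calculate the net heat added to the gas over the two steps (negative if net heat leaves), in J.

64100 J

P₁ = nRT₁/V₁ = 2.07×8.314×529/41.4 = 220 kPa.
Step 1 — Isobaric: P stays 220 kPa; V/T = const ⇒ T₂ = 2130 K, V₂ = 167 L.
W = PΔV = 220×(167−41.4) kPa·L = 27600 J.
ΔU = nCvΔT = 2.07×25.2×(2130−529) = 83600 J.
Q = ΔU + W = nCpΔT = 111000 J.
State after step 1: P = 220 kPa, V = 167 L, T = 2130 K.
Step 2 — Isothermal: T stays 2130 K; PV = const ⇒ V₂ = 46.2 L, P₂ = 794 kPa.
ΔU = 0 (ideal gas, T constant).
W = nRT ln(V₂/V₁) = 2.07×8.314×2130×ln(0.277) = -47100 J.
Q = ΔU + W = -47100 J.
Net over both steps: W = -19500 J, Q = 64100 J, ΔU = 83600 J.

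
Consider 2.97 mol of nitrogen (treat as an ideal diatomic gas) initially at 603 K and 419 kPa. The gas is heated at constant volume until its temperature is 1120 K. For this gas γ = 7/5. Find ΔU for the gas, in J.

31900 J

V₁ = nRT₁/P₁ = 2.97×8.314×603/419 = 35.5 L.
Isochoric: V stays 35.5 L; P/T = const ⇒ T₂ = 1120 K, P₂ = 778 kPa.
For an ideal gas ΔU = nCvΔT with Cv = (5/2)R = 20.8 J/(mol·K).
ΔU = 2.97×20.8×(1120−603) = 31900 J.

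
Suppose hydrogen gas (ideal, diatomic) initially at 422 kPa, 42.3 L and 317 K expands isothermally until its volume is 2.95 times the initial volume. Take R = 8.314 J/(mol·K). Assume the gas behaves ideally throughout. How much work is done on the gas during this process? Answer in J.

-19300 J

n = P₁V₁/(RT₁) = 422×42.3/(8.314×317) = 6.77 mol.
Isothermal: T stays 317 K; PV = const ⇒ V₂ = 125 L, P₂ = 143 kPa.
W = nRT ln(V₂/V₁) = 6.77×8.314×317×ln(2.95) = 19300 J.
Work done on the gas = −W_by = -19300 J.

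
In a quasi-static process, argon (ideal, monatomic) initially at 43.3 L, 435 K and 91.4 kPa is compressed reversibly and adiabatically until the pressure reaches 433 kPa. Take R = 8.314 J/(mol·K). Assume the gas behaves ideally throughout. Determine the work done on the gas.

5120 J

n = P₁V₁/(RT₁) = 91.4×43.3/(8.314×435) = 1.09 mol.
Adiabatic: T₂/T₁ = (P₂/P₁)^((γ−1)/γ) ⇒ T₂ = 435×(4.74)^0.400 = 810 K; V₂ = 17.0 L.
ΔU = nCvΔT = 1.09×12.5×(810−435) = 5120 J.
Q = 0 for an adiabatic process, so W = −ΔU = -5120 J.
Work done on the gas = −W_by = 5120 J.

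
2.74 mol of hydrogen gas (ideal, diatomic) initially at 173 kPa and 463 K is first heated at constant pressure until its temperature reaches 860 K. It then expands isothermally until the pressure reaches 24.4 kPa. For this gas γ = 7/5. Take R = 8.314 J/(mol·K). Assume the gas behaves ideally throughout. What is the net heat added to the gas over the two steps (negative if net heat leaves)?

70000 J

V₁ = nRT₁/P₁ = 2.74×8.314×463/173 = 61.0 L.
Step 1 — Isobaric: P stays 173 kPa; V/T = const ⇒ T₂ = 860 K, V₂ = 113 L.
W = PΔV = 173×(113−61.0) kPa·L = 9040 J.
ΔU = nCvΔT = 2.74×20.8×(860−463) = 22600 J.
Q = ΔU + W = nCpΔT = 31700 J.
State after step 1: P = 173 kPa, V = 113 L, T = 860 K.
Step 2 — Isothermal: T stays 860 K; PV = const ⇒ V₂ = 803 L, P₂ = 24.4 kPa.
ΔU = 0 (ideal gas, T constant).
W = nRT ln(V₂/V₁) = 2.74×8.314×860×ln(7.09) = 38400 J.
Q = ΔU + W = 38400 J.
Net over both steps: W = 47400 J, Q = 70000 J, ΔU = 22600 J.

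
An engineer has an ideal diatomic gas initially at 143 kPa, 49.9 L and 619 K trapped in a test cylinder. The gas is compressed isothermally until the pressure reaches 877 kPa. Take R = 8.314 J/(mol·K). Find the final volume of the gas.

8.14 L

Isothermal: T stays 619 K; PV = const ⇒ V₂ = 8.14 L, P₂ = 877 kPa.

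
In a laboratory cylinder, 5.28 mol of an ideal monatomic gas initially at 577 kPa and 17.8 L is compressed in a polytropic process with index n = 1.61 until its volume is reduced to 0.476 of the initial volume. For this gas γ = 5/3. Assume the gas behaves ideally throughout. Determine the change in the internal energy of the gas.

T₁ = P₁V₁/(nR) = 577×17.8/(5.28×8.314) = 234 K.
Polytropic n=1.61: T₂ = T₁(V₁/V₂)^(n−1) = 234×(2.10)^0.61 = 368 K; P₂ = P₁(V₁/V₂)^n = 1910 kPa.
For an ideal gas ΔU = nCvΔT with Cv = (3/2)R = 12.5 J/(mol·K).
ΔU = 5.28×12.5×(368−234) = 8820 J.

8820 J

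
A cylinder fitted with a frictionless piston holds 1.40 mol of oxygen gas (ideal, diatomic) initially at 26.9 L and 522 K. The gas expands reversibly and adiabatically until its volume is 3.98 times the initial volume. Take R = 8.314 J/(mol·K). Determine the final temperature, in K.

300 K

P₁ = nRT₁/V₁ = 1.40×8.314×522/26.9 = 226 kPa.
Adiabatic: TV^(γ−1) = const ⇒ T₂ = 522×(0.251)^0.400 = 300 K; PV^γ = const ⇒ P₂ = 32.7 kPa.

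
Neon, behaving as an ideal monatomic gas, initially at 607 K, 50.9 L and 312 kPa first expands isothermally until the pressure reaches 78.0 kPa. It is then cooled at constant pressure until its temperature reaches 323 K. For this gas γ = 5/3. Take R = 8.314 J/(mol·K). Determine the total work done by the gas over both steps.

14600 J

n = P₁V₁/(RT₁) = 312×50.9/(8.314×607) = 3.15 mol.
Step 1 — Isothermal: T stays 607 K; PV = const ⇒ V₂ = 204 L, P₂ = 78.0 kPa.
ΔU = 0 (ideal gas, T constant).
W = nRT ln(V₂/V₁) = 3.15×8.314×607×ln(4.00) = 22000 J.
Q = ΔU + W = 22000 J.
State after step 1: P = 78.0 kPa, V = 204 L, T = 607 K.
Step 2 — Isobaric: P stays 78.0 kPa; V/T = const ⇒ T₂ = 323 K, V₂ = 108 L.
W = PΔV = 78.0×(108−204) kPa·L = -7430 J.
ΔU = nCvΔT = 3.15×12.5×(323−607) = -11100 J.
Q = ΔU + W = nCpΔT = -18600 J.
Net over both steps: W = 14600 J, Q = 3440 J, ΔU = -11100 J.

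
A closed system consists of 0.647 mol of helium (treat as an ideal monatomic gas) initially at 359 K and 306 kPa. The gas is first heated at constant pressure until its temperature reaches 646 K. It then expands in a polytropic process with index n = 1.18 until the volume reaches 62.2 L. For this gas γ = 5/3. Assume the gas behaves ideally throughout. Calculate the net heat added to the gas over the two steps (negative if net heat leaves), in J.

V₁ = nRT₁/P₁ = 0.647×8.314×359/306 = 6.31 L.
Step 1 — Isobaric: P stays 306 kPa; V/T = const ⇒ T₂ = 646 K, V₂ = 11.4 L.
W = PΔV = 306×(11.4−6.31) kPa·L = 1540 J.
ΔU = nCvΔT = 0.647×12.5×(646−359) = 2320 J.
Q = ΔU + W = nCpΔT = 3860 J.
State after step 1: P = 306 kPa, V = 11.4 L, T = 646 K.
Step 2 — Polytropic n=1.18: T₂ = T₁(V₁/V₂)^(n−1) = 646×(0.183)^0.18 = 476 K; P₂ = P₁(V₁/V₂)^n = 41.1 kPa.
W = (P₁V₁−P₂V₂)/(n−1) = (306×11.4−41.1×62.2)/0.18 = 5090 J.
ΔU = nCvΔT = 0.647×12.5×(476−646) = -1370 J.
Q = ΔU + W = 3720 J.
Net over both steps: W = 6630 J, Q = 7580 J, ΔU = 941 J.

7580 J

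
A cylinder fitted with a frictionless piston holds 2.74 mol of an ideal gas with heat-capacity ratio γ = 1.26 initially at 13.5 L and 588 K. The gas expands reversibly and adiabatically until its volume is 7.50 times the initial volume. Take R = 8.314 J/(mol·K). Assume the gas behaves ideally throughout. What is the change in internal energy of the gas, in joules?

-21000 J

P₁ = nRT₁/V₁ = 2.74×8.314×588/13.5 = 992 kPa.
Adiabatic: TV^(γ−1) = const ⇒ T₂ = 588×(0.133)^0.260 = 348 K; PV^γ = const ⇒ P₂ = 78.3 kPa.
For an ideal gas ΔU = nCvΔT with Cv = R/(γ−1) = 32.0 J/(mol·K).
ΔU = 2.74×32.0×(348−588) = -21000 J.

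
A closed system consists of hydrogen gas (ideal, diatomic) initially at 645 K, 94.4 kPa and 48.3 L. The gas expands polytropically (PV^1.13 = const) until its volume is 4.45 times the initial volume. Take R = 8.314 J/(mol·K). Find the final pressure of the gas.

17.5 kPa

Polytropic n=1.13: T₂ = T₁(V₁/V₂)^(n−1) = 645×(0.225)^0.13 = 531 K; P₂ = P₁(V₁/V₂)^n = 17.5 kPa.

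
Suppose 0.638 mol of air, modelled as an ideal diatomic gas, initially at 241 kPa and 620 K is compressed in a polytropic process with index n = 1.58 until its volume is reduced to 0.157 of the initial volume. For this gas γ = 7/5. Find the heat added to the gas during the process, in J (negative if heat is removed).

4920 J

V₁ = nRT₁/P₁ = 0.638×8.314×620/241 = 13.6 L.
Polytropic n=1.58: T₂ = T₁(V₁/V₂)^(n−1) = 620×(6.37)^0.58 = 1810 K; P₂ = P₁(V₁/V₂)^n = 4490 kPa.
W = (P₁V₁−P₂V₂)/(n−1) = (241×13.6−4490×2.14)/0.58 = -10900 J.
ΔU = nCvΔT = 0.638×20.8×(1810−620) = 15800 J.
Q = ΔU + W = 4920 J.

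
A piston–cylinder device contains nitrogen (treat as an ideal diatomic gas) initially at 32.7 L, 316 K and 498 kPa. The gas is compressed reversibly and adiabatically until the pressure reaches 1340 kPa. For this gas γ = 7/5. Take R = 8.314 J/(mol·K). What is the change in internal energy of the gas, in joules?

13300 J

n = P₁V₁/(RT₁) = 498×32.7/(8.314×316) = 6.20 mol.
Adiabatic: T₂/T₁ = (P₂/P₁)^((γ−1)/γ) ⇒ T₂ = 316×(2.69)^0.286 = 419 K; V₂ = 16.1 L.
For an ideal gas ΔU = nCvΔT with Cv = (5/2)R = 20.8 J/(mol·K).
ΔU = 6.20×20.8×(419−316) = 13300 J.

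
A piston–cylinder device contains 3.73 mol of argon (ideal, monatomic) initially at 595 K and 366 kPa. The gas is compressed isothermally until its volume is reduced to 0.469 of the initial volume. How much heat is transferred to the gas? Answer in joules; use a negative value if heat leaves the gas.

-14000 J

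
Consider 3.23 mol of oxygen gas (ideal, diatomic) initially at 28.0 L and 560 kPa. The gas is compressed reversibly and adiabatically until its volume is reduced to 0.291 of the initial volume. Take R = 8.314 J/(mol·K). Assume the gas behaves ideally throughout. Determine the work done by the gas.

-25000 J

T₁ = P₁V₁/(nR) = 560×28.0/(3.23×8.314) = 584 K.
Adiabatic: TV^(γ−1) = const ⇒ T₂ = 584×(3.44)^0.400 = 957 K; PV^γ = const ⇒ P₂ = 3150 kPa.
ΔU = nCvΔT = 3.23×20.8×(957−584) = 25000 J.
Q = 0 for an adiabatic process, so W = −ΔU = -25000 J.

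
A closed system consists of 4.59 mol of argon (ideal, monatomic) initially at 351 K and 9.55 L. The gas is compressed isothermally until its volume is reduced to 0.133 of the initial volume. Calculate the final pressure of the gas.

10500 kPa

P₁ = nRT₁/V₁ = 4.59×8.314×351/9.55 = 1400 kPa.
Isothermal: T stays 351 K; PV = const ⇒ V₂ = 1.27 L, P₂ = 10500 kPa.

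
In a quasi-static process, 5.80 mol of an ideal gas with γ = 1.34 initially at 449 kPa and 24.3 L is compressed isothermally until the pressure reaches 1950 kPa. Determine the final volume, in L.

T₁ = P₁V₁/(nR) = 449×24.3/(5.80×8.314) = 226 K.
Isothermal: T stays 226 K; PV = const ⇒ V₂ = 5.60 L, P₂ = 1950 kPa.

5.60 L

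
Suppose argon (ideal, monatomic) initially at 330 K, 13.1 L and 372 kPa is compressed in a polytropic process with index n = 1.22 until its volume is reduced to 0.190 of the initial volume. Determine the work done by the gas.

n = P₁V₁/(RT₁) = 372×13.1/(8.314×330) = 1.78 mol.
Polytropic n=1.22: T₂ = T₁(V₁/V₂)^(n−1) = 330×(5.26)^0.22 = 476 K; P₂ = P₁(V₁/V₂)^n = 2820 kPa.
W = (P₁V₁−P₂V₂)/(n−1) = (372×13.1−2820×2.49)/0.22 = -9770 J.

-9770 J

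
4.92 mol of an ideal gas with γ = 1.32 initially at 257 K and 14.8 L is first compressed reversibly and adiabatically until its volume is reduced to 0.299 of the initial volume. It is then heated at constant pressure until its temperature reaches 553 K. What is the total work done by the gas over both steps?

P₁ = nRT₁/V₁ = 4.92×8.314×257/14.8 = 710 kPa.
Step 1 — Adiabatic: TV^(γ−1) = const ⇒ T₂ = 257×(3.34)^0.320 = 378 K; PV^γ = const ⇒ P₂ = 3500 kPa.
ΔU = nCvΔT = 4.92×26.0×(378−257) = 15500 J.
Q = 0 for an adiabatic process, so W = −ΔU = -15500 J.
State after step 1: P = 3500 kPa, V = 4.43 L, T = 378 K.
Step 2 — Isobaric: P stays 3500 kPa; V/T = const ⇒ T₂ = 553 K, V₂ = 6.47 L.
W = PΔV = 3500×(6.47−4.43) kPa·L = 7150 J.
ΔU = nCvΔT = 4.92×26.0×(553−378) = 22300 J.
Q = ΔU + W = nCpΔT = 29500 J.
Net over both steps: W = -8340 J, Q = 29500 J, ΔU = 37800 J.

-8340 J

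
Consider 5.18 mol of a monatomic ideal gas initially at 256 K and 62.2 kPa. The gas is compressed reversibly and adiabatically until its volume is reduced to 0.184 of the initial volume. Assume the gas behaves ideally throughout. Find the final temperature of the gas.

V₁ = nRT₁/P₁ = 5.18×8.314×256/62.2 = 177 L.
Adiabatic: TV^(γ−1) = const ⇒ T₂ = 256×(5.43)^0.667 = 791 K; PV^γ = const ⇒ P₂ = 1040 kPa.

791 K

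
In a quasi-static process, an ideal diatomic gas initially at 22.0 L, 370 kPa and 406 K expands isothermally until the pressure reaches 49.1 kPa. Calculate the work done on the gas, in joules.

n = P₁V₁/(RT₁) = 370×22.0/(8.314×406) = 2.41 mol.
Isothermal: T stays 406 K; PV = const ⇒ V₂ = 166 L, P₂ = 49.1 kPa.
W = nRT ln(V₂/V₁) = 2.41×8.314×406×ln(7.54) = 16400 J.
Work done on the gas = −W_by = -16400 J.

-16400 J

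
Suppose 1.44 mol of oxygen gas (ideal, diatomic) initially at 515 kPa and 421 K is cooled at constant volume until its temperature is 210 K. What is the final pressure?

257 kPa

V₁ = nRT₁/P₁ = 1.44×8.314×421/515 = 9.79 L.
Isochoric: V stays 9.79 L; P/T = const ⇒ T₂ = 210 K, P₂ = 257 kPa.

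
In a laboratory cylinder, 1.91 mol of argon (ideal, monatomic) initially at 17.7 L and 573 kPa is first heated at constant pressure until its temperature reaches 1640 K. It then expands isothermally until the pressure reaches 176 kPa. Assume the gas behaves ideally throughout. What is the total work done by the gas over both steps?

46600 J

T₁ = P₁V₁/(nR) = 573×17.7/(1.91×8.314) = 639 K.
Step 1 — Isobaric: P stays 573 kPa; V/T = const ⇒ T₂ = 1640 K, V₂ = 45.4 L.
W = PΔV = 573×(45.4−17.7) kPa·L = 15900 J.
ΔU = nCvΔT = 1.91×12.5×(1640−639) = 23900 J.
Q = ΔU + W = nCpΔT = 39800 J.
State after step 1: P = 573 kPa, V = 45.4 L, T = 1640 K.
Step 2 — Isothermal: T stays 1640 K; PV = const ⇒ V₂ = 148 L, P₂ = 176 kPa.
ΔU = 0 (ideal gas, T constant).
W = nRT ln(V₂/V₁) = 1.91×8.314×1640×ln(3.26) = 30700 J.
Q = ΔU + W = 30700 J.
Net over both steps: W = 46600 J, Q = 70500 J, ΔU = 23900 J.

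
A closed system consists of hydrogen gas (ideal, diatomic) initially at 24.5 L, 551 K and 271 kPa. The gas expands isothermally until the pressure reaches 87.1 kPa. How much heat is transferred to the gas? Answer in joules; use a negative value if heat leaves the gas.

7540 J

n = P₁V₁/(RT₁) = 271×24.5/(8.314×551) = 1.45 mol.
Isothermal: T stays 551 K; PV = const ⇒ V₂ = 76.2 L, P₂ = 87.1 kPa.
ΔU = 0 (ideal gas, T constant).
W = nRT ln(V₂/V₁) = 1.45×8.314×551×ln(3.11) = 7540 J.
Q = ΔU + W = 7540 J.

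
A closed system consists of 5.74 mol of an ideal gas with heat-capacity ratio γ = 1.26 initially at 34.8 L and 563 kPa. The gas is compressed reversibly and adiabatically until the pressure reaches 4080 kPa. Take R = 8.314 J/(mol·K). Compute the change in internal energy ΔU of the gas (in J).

T₁ = P₁V₁/(nR) = 563×34.8/(5.74×8.314) = 411 K.
Adiabatic: T₂/T₁ = (P₂/P₁)^((γ−1)/γ) ⇒ T₂ = 411×(7.25)^0.206 = 618 K; V₂ = 7.23 L.
For an ideal gas ΔU = nCvΔT with Cv = R/(γ−1) = 32.0 J/(mol·K).
ΔU = 5.74×32.0×(618−411) = 38000 J.

38000 J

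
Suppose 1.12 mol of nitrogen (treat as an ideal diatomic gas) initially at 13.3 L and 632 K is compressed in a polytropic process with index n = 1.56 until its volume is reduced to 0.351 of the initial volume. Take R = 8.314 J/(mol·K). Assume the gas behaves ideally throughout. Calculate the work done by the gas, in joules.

-8380 J

P₁ = nRT₁/V₁ = 1.12×8.314×632/13.3 = 442 kPa.
Polytropic n=1.56: T₂ = T₁(V₁/V₂)^(n−1) = 632×(2.85)^0.56 = 1140 K; P₂ = P₁(V₁/V₂)^n = 2270 kPa.
W = (P₁V₁−P₂V₂)/(n−1) = (442×13.3−2270×4.67)/0.56 = -8380 J.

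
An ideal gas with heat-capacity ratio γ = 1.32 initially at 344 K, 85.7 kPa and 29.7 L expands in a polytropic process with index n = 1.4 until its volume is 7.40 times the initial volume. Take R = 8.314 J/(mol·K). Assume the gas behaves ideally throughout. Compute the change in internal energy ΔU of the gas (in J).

-4380 J

n = P₁V₁/(RT₁) = 85.7×29.7/(8.314×344) = 0.890 mol.
Polytropic n=1.4: T₂ = T₁(V₁/V₂)^(n−1) = 344×(0.135)^0.40 = 154 K; P₂ = P₁(V₁/V₂)^n = 5.20 kPa.
For an ideal gas ΔU = nCvΔT with Cv = R/(γ−1) = 26.0 J/(mol·K).
ΔU = 0.890×26.0×(154−344) = -4380 J.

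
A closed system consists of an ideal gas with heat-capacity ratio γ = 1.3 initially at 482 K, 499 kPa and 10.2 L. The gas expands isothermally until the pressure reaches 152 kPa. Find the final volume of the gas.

33.5 L

Isothermal: T stays 482 K; PV = const ⇒ V₂ = 33.5 L, P₂ = 152 kPa.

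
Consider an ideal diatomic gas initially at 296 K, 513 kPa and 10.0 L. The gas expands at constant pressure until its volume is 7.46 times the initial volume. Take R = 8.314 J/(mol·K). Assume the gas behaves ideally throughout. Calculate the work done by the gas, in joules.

n = P₁V₁/(RT₁) = 513×10.0/(8.314×296) = 2.08 mol.
Isobaric: P stays 513 kPa; V/T = const ⇒ T₂ = 2210 K, V₂ = 74.6 L.
W = PΔV = 513×(74.6−10.0) kPa·L = 33100 J.

33100 J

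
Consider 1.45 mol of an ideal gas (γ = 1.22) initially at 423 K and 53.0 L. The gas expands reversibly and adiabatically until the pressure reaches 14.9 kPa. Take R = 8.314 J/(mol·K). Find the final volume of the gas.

P₁ = nRT₁/V₁ = 1.45×8.314×423/53.0 = 96.2 kPa.
Adiabatic: T₂/T₁ = (P₂/P₁)^((γ−1)/γ) ⇒ T₂ = 423×(0.155)^0.180 = 302 K; V₂ = 244 L.

244 L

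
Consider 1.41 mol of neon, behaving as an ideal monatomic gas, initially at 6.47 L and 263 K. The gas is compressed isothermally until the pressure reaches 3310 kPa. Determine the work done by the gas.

-5980 J

P₁ = nRT₁/V₁ = 1.41×8.314×263/6.47 = 477 kPa.
Isothermal: T stays 263 K; PV = const ⇒ V₂ = 0.931 L, P₂ = 3310 kPa.
W = nRT ln(V₂/V₁) = 1.41×8.314×263×ln(0.144) = -5980 J.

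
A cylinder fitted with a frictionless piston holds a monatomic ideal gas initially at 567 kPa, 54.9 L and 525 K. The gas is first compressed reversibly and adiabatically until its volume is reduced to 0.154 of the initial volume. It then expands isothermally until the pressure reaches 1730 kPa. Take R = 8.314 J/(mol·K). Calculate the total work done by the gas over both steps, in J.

n = P₁V₁/(RT₁) = 567×54.9/(8.314×525) = 7.13 mol.
Step 1 — Adiabatic: TV^(γ−1) = const ⇒ T₂ = 525×(6.49)^0.667 = 1830 K; PV^γ = const ⇒ P₂ = 12800 kPa.
ΔU = nCvΔT = 7.13×12.5×(1830−525) = 116000 J.
Q = 0 for an adiabatic process, so W = −ΔU = -116000 J.
State after step 1: P = 12800 kPa, V = 8.45 L, T = 1830 K.
Step 2 — Isothermal: T stays 1830 K; PV = const ⇒ V₂ = 62.6 L, P₂ = 1730 kPa.
ΔU = 0 (ideal gas, T constant).
W = nRT ln(V₂/V₁) = 7.13×8.314×1830×ln(7.41) = 217000 J.
Q = ΔU + W = 217000 J.
Net over both steps: W = 101000 J, Q = 217000 J, ΔU = 116000 J.

101000 J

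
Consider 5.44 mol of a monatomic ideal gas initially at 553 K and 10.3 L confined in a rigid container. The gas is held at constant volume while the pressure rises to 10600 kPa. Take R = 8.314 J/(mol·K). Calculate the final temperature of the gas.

P₁ = nRT₁/V₁ = 5.44×8.314×553/10.3 = 2430 kPa.
Isochoric: V stays 10.3 L; P/T = const ⇒ T₂ = 2410 K, P₂ = 10600 kPa.

2410 K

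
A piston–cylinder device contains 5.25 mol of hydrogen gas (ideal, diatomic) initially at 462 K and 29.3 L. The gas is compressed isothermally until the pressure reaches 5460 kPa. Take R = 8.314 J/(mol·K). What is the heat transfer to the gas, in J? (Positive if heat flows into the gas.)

-41800 J

P₁ = nRT₁/V₁ = 5.25×8.314×462/29.3 = 688 kPa.
Isothermal: T stays 462 K; PV = const ⇒ V₂ = 3.69 L, P₂ = 5460 kPa.
ΔU = 0 (ideal gas, T constant).
W = nRT ln(V₂/V₁) = 5.25×8.314×462×ln(0.126) = -41800 J.
Q = ΔU + W = -41800 J.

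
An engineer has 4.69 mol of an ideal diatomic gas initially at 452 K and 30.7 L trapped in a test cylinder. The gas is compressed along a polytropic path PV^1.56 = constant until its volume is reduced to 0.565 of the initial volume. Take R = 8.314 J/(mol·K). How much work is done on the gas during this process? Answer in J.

P₁ = nRT₁/V₁ = 4.69×8.314×452/30.7 = 574 kPa.
Polytropic n=1.56: T₂ = T₁(V₁/V₂)^(n−1) = 452×(1.77)^0.56 = 622 K; P₂ = P₁(V₁/V₂)^n = 1400 kPa.
W = (P₁V₁−P₂V₂)/(n−1) = (574×30.7−1400×17.3)/0.56 = -11900 J.
Work done on the gas = −W_by = 11900 J.

11900 J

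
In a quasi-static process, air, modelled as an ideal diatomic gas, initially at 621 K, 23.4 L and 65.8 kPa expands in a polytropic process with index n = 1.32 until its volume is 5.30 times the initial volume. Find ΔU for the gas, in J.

n = P₁V₁/(RT₁) = 65.8×23.4/(8.314×621) = 0.298 mol.
Polytropic n=1.32: T₂ = T₁(V₁/V₂)^(n−1) = 621×(0.189)^0.32 = 364 K; P₂ = P₁(V₁/V₂)^n = 7.28 kPa.
For an ideal gas ΔU = nCvΔT with Cv = (5/2)R = 20.8 J/(mol·K).
ΔU = 0.298×20.8×(364−621) = -1590 J.

-1590 J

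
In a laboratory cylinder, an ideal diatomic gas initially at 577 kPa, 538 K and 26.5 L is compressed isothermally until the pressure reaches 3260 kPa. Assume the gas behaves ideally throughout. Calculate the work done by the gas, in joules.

n = P₁V₁/(RT₁) = 577×26.5/(8.314×538) = 3.42 mol.
Isothermal: T stays 538 K; PV = const ⇒ V₂ = 4.69 L, P₂ = 3260 kPa.
W = nRT ln(V₂/V₁) = 3.42×8.314×538×ln(0.177) = -26500 J.

-26500 J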